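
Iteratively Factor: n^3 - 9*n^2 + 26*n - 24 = (n - 3)*(n^2 - 6*n + 8) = (n - 3)*(n - 2)*(n - 4)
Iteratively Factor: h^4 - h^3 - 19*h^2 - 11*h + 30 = (h - 5)*(h^3 + 4*h^2 + h - 6) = (h - 5)*(h + 2)*(h^2 + 2*h - 3) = (h - 5)*(h + 2)*(h + 3)*(h - 1)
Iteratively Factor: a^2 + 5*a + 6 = (a + 3)*(a + 2)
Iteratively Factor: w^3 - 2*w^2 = (w)*(w^2 - 2*w) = w*(w - 2)*(w)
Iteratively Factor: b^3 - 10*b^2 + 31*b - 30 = (b - 2)*(b^2 - 8*b + 15) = (b - 3)*(b - 2)*(b - 5)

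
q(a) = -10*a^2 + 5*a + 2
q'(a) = 5 - 20*a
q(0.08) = 2.34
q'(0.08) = 3.40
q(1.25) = -7.38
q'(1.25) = -20.00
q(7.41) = -510.03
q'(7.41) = -143.20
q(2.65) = -54.98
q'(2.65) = -48.00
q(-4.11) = -187.47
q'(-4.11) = 87.20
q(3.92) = -132.06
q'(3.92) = -73.40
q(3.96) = -135.02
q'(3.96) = -74.20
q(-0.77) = -7.78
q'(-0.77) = 20.40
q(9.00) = -763.00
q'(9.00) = -175.00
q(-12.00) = -1498.00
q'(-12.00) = 245.00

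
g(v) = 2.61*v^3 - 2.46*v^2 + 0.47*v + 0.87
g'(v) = 7.83*v^2 - 4.92*v + 0.47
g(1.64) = 6.54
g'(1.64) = 13.46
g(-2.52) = -57.70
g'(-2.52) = 62.59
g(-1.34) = -10.46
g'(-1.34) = 21.12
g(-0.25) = 0.56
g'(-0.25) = 2.19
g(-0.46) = -0.12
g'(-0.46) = 4.39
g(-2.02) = -31.63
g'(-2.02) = 42.36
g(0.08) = 0.89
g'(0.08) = 0.13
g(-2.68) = -68.30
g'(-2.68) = 69.89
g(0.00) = 0.87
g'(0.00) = 0.47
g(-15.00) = -9368.43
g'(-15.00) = 1836.02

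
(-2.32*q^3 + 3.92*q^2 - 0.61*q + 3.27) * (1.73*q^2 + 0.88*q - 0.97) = -4.0136*q^5 + 4.74*q^4 + 4.6447*q^3 + 1.3179*q^2 + 3.4693*q - 3.1719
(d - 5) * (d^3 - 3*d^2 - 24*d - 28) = d^4 - 8*d^3 - 9*d^2 + 92*d + 140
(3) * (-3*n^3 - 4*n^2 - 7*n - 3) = -9*n^3 - 12*n^2 - 21*n - 9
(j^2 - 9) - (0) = j^2 - 9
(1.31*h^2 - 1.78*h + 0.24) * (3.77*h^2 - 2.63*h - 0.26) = 4.9387*h^4 - 10.1559*h^3 + 5.2456*h^2 - 0.1684*h - 0.0624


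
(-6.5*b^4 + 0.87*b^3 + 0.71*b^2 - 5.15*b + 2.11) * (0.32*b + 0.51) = -2.08*b^5 - 3.0366*b^4 + 0.6709*b^3 - 1.2859*b^2 - 1.9513*b + 1.0761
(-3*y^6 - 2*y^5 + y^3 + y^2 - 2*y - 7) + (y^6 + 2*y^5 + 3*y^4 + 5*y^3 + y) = -2*y^6 + 3*y^4 + 6*y^3 + y^2 - y - 7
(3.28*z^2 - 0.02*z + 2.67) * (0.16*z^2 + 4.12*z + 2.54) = 0.5248*z^4 + 13.5104*z^3 + 8.676*z^2 + 10.9496*z + 6.7818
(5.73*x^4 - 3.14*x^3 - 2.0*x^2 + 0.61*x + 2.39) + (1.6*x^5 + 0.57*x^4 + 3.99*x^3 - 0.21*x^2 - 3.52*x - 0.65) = 1.6*x^5 + 6.3*x^4 + 0.85*x^3 - 2.21*x^2 - 2.91*x + 1.74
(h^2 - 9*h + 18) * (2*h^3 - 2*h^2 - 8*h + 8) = 2*h^5 - 20*h^4 + 46*h^3 + 44*h^2 - 216*h + 144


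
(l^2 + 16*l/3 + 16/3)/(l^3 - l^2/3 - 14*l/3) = (3*l^2 + 16*l + 16)/(l*(3*l^2 - l - 14))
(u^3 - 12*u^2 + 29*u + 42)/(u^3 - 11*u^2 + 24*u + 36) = (u - 7)/(u - 6)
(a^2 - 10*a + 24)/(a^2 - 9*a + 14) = (a^2 - 10*a + 24)/(a^2 - 9*a + 14)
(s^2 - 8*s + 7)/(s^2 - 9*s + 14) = (s - 1)/(s - 2)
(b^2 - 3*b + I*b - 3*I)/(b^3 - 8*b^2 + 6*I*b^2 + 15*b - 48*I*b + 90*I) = (b + I)/(b^2 + b*(-5 + 6*I) - 30*I)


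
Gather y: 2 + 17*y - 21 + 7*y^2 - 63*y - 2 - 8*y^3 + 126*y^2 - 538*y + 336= -8*y^3 + 133*y^2 - 584*y + 315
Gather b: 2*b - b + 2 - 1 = b + 1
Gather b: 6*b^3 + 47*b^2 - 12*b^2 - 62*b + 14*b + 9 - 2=6*b^3 + 35*b^2 - 48*b + 7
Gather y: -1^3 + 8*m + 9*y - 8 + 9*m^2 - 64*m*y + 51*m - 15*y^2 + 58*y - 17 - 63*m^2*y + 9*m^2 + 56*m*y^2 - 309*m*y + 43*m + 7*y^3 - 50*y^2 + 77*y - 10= 18*m^2 + 102*m + 7*y^3 + y^2*(56*m - 65) + y*(-63*m^2 - 373*m + 144) - 36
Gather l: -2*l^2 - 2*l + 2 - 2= -2*l^2 - 2*l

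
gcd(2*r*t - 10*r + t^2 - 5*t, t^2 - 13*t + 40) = t - 5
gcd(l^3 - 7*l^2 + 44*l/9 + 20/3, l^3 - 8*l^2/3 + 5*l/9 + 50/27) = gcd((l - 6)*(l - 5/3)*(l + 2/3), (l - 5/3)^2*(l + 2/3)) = l^2 - l - 10/9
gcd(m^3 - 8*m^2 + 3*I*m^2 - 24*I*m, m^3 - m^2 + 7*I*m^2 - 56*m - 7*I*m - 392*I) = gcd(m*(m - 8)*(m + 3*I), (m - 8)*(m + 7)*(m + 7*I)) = m - 8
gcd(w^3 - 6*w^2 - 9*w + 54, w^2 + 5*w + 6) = w + 3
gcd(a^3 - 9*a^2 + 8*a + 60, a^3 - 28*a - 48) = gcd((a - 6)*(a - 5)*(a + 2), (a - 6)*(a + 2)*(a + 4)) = a^2 - 4*a - 12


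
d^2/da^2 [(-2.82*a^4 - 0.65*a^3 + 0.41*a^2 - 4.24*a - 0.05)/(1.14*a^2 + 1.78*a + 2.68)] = (-7.32974399999999*a^6 - 34.334064*a^5 - 105.303312*a^4 - 228.07216*a^3 - 269.562648*a^2 + 49.104168*a + 46.33124)/(1.481544*a^6 + 6.939864*a^5 + 21.284712*a^4 + 38.269288*a^3 + 50.037744*a^2 + 38.354016*a + 19.248832)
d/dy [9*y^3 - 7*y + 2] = 27*y^2 - 7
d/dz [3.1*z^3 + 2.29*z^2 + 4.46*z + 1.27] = 9.3*z^2 + 4.58*z + 4.46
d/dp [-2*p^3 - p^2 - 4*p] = -6*p^2 - 2*p - 4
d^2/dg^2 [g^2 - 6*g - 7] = 2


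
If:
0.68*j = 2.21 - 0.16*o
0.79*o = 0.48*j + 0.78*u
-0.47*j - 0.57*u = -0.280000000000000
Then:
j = 3.30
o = -0.20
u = -2.23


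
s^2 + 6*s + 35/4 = (s + 5/2)*(s + 7/2)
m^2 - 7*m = m*(m - 7)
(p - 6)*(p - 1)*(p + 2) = p^3 - 5*p^2 - 8*p + 12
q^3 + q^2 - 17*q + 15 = (q - 3)*(q - 1)*(q + 5)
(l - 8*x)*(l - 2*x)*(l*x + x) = l^3*x - 10*l^2*x^2 + l^2*x + 16*l*x^3 - 10*l*x^2 + 16*x^3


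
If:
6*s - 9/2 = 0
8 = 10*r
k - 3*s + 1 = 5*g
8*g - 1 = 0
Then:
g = 1/8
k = 15/8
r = 4/5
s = 3/4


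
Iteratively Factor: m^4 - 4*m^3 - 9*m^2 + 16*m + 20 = (m - 2)*(m^3 - 2*m^2 - 13*m - 10) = (m - 2)*(m + 2)*(m^2 - 4*m - 5) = (m - 5)*(m - 2)*(m + 2)*(m + 1)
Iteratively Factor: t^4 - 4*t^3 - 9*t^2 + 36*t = (t)*(t^3 - 4*t^2 - 9*t + 36) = t*(t - 3)*(t^2 - t - 12) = t*(t - 4)*(t - 3)*(t + 3)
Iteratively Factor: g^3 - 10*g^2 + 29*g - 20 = (g - 1)*(g^2 - 9*g + 20) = (g - 4)*(g - 1)*(g - 5)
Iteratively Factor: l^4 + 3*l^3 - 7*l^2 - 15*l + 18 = (l - 2)*(l^3 + 5*l^2 + 3*l - 9) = (l - 2)*(l - 1)*(l^2 + 6*l + 9) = (l - 2)*(l - 1)*(l + 3)*(l + 3)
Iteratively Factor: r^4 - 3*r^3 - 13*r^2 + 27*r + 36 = (r - 4)*(r^3 + r^2 - 9*r - 9) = (r - 4)*(r - 3)*(r^2 + 4*r + 3) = (r - 4)*(r - 3)*(r + 3)*(r + 1)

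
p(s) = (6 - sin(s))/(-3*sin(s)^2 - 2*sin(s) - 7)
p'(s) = (6 - sin(s))*(6*sin(s)*cos(s) + 2*cos(s))/(-3*sin(s)^2 - 2*sin(s) - 7)^2 - cos(s)/(-3*sin(s)^2 - 2*sin(s) - 7) = (-3*sin(s)^2 + 36*sin(s) + 19)*cos(s)/(3*sin(s)^2 + 2*sin(s) + 7)^2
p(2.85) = -0.73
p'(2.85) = -0.46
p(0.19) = -0.78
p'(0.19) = 0.45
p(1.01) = -0.48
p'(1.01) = 0.21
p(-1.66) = -0.88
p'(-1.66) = 0.03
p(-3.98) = -0.52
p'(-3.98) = -0.29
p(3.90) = -0.95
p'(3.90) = 0.11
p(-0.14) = -0.91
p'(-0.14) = 0.30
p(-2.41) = -0.95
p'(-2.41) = 0.10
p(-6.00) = -0.73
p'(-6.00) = 0.46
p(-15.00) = -0.95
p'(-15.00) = 0.09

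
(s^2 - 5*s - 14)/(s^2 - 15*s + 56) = (s + 2)/(s - 8)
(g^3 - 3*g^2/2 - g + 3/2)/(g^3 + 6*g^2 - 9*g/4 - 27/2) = 2*(g^2 - 1)/(2*g^2 + 15*g + 18)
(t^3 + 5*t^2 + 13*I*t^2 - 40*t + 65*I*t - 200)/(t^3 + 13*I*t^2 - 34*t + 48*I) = (t^2 + 5*t*(1 + I) + 25*I)/(t^2 + 5*I*t + 6)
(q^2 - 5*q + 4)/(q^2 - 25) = (q^2 - 5*q + 4)/(q^2 - 25)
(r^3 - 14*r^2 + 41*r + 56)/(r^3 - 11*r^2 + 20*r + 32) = (r - 7)/(r - 4)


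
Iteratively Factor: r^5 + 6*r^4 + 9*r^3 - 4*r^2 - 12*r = (r)*(r^4 + 6*r^3 + 9*r^2 - 4*r - 12) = r*(r + 2)*(r^3 + 4*r^2 + r - 6) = r*(r + 2)^2*(r^2 + 2*r - 3) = r*(r - 1)*(r + 2)^2*(r + 3)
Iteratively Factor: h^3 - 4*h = (h + 2)*(h^2 - 2*h) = (h - 2)*(h + 2)*(h)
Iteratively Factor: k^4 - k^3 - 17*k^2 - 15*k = (k + 3)*(k^3 - 4*k^2 - 5*k) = (k + 1)*(k + 3)*(k^2 - 5*k) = (k - 5)*(k + 1)*(k + 3)*(k)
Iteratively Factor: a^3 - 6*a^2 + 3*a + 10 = (a - 2)*(a^2 - 4*a - 5) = (a - 5)*(a - 2)*(a + 1)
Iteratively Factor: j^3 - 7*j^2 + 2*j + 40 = (j - 5)*(j^2 - 2*j - 8) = (j - 5)*(j - 4)*(j + 2)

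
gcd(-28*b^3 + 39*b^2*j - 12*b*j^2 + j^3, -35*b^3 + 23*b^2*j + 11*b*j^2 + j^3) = b - j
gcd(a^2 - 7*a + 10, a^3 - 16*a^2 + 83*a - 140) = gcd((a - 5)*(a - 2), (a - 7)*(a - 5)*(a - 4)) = a - 5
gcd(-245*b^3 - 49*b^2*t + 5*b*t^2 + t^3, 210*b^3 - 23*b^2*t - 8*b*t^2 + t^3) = -35*b^2 - 2*b*t + t^2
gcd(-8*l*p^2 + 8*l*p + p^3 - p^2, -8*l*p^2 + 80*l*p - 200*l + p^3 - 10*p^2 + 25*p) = -8*l + p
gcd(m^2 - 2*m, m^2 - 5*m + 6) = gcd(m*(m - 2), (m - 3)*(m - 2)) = m - 2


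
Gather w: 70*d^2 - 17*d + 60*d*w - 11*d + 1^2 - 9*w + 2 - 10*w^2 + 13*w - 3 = 70*d^2 - 28*d - 10*w^2 + w*(60*d + 4)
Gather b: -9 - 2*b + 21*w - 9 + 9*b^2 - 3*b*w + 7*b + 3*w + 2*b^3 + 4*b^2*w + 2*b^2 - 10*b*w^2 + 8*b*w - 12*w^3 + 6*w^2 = 2*b^3 + b^2*(4*w + 11) + b*(-10*w^2 + 5*w + 5) - 12*w^3 + 6*w^2 + 24*w - 18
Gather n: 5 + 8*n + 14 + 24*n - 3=32*n + 16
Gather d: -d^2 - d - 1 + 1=-d^2 - d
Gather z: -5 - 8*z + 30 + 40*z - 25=32*z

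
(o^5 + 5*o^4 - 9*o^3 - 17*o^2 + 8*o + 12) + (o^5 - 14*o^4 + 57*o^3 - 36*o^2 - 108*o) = 2*o^5 - 9*o^4 + 48*o^3 - 53*o^2 - 100*o + 12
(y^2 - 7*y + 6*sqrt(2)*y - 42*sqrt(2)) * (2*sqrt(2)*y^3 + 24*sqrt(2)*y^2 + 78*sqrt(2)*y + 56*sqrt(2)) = 2*sqrt(2)*y^5 + 10*sqrt(2)*y^4 + 24*y^4 - 90*sqrt(2)*y^3 + 120*y^3 - 1080*y^2 - 490*sqrt(2)*y^2 - 5880*y - 392*sqrt(2)*y - 4704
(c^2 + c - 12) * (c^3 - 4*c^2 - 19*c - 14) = c^5 - 3*c^4 - 35*c^3 + 15*c^2 + 214*c + 168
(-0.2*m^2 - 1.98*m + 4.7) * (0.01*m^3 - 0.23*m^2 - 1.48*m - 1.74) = -0.002*m^5 + 0.0262*m^4 + 0.7984*m^3 + 2.1974*m^2 - 3.5108*m - 8.178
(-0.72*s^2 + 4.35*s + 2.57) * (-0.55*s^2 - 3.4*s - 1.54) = 0.396*s^4 + 0.0554999999999999*s^3 - 15.0947*s^2 - 15.437*s - 3.9578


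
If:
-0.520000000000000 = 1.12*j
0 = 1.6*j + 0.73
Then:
No Solution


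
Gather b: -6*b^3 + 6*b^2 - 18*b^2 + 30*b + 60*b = -6*b^3 - 12*b^2 + 90*b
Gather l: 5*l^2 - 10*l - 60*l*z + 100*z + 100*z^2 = 5*l^2 + l*(-60*z - 10) + 100*z^2 + 100*z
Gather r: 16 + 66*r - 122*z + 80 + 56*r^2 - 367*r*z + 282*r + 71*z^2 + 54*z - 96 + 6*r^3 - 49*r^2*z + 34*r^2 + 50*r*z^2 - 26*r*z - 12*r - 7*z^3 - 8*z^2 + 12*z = 6*r^3 + r^2*(90 - 49*z) + r*(50*z^2 - 393*z + 336) - 7*z^3 + 63*z^2 - 56*z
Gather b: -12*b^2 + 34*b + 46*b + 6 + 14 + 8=-12*b^2 + 80*b + 28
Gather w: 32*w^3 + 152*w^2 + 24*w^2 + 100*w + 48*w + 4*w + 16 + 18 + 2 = 32*w^3 + 176*w^2 + 152*w + 36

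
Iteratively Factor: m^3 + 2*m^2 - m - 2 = (m - 1)*(m^2 + 3*m + 2) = (m - 1)*(m + 1)*(m + 2)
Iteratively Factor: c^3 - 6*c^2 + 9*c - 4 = (c - 1)*(c^2 - 5*c + 4) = (c - 4)*(c - 1)*(c - 1)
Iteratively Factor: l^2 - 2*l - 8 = (l + 2)*(l - 4)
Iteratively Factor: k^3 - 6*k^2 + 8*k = (k)*(k^2 - 6*k + 8) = k*(k - 4)*(k - 2)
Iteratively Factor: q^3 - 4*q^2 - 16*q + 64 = (q - 4)*(q^2 - 16) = (q - 4)*(q + 4)*(q - 4)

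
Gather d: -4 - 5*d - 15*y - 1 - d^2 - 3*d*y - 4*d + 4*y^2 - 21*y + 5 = -d^2 + d*(-3*y - 9) + 4*y^2 - 36*y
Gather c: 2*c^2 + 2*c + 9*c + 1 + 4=2*c^2 + 11*c + 5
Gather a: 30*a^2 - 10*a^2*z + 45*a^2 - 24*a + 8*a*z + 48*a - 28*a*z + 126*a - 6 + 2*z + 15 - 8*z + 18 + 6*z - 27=a^2*(75 - 10*z) + a*(150 - 20*z)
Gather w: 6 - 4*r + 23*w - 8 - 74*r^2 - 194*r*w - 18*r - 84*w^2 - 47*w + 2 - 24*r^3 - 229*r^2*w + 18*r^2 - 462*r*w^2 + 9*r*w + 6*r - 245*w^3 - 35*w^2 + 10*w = -24*r^3 - 56*r^2 - 16*r - 245*w^3 + w^2*(-462*r - 119) + w*(-229*r^2 - 185*r - 14)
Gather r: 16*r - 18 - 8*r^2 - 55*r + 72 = -8*r^2 - 39*r + 54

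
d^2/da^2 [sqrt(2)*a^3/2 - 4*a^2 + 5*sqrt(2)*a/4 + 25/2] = 3*sqrt(2)*a - 8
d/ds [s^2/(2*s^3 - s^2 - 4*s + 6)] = 2*s*(2*s^3 - s^2 + s*(-3*s^2 + s + 2) - 4*s + 6)/(2*s^3 - s^2 - 4*s + 6)^2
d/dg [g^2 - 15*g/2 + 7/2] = 2*g - 15/2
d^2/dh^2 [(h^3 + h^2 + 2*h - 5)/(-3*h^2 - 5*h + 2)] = 2*(-34*h^3 + 147*h^2 + 177*h + 131)/(27*h^6 + 135*h^5 + 171*h^4 - 55*h^3 - 114*h^2 + 60*h - 8)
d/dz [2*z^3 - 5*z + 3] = 6*z^2 - 5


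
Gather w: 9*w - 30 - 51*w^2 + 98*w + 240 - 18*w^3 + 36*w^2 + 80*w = -18*w^3 - 15*w^2 + 187*w + 210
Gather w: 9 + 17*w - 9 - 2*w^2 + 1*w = -2*w^2 + 18*w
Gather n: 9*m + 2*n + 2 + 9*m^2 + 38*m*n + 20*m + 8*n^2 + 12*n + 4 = 9*m^2 + 29*m + 8*n^2 + n*(38*m + 14) + 6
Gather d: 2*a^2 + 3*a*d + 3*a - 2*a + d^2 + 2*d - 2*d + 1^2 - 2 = 2*a^2 + 3*a*d + a + d^2 - 1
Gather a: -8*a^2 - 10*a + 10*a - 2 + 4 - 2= -8*a^2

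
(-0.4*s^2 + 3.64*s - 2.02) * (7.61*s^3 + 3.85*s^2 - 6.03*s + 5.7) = -3.044*s^5 + 26.1604*s^4 + 1.0538*s^3 - 32.0062*s^2 + 32.9286*s - 11.514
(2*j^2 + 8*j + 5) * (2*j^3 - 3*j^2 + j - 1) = 4*j^5 + 10*j^4 - 12*j^3 - 9*j^2 - 3*j - 5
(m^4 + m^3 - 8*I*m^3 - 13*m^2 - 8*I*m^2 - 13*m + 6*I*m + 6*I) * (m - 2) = m^5 - m^4 - 8*I*m^4 - 15*m^3 + 8*I*m^3 + 13*m^2 + 22*I*m^2 + 26*m - 6*I*m - 12*I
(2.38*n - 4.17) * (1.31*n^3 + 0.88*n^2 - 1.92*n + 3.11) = 3.1178*n^4 - 3.3683*n^3 - 8.2392*n^2 + 15.4082*n - 12.9687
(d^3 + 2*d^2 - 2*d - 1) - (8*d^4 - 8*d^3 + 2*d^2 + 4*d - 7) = -8*d^4 + 9*d^3 - 6*d + 6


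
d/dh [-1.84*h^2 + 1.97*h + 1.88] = 1.97 - 3.68*h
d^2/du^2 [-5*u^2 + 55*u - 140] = -10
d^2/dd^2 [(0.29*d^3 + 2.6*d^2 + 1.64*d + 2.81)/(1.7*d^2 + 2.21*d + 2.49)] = (-9.679562*d^3 - 7.734354*d^2 + 32.478474*d + 17.85019)/(4.913*d^6 + 19.1607*d^5 + 46.49721*d^4 + 66.923441*d^3 + 68.104737*d^2 + 41.106663*d + 15.438249)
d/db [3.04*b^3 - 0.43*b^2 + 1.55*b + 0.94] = 9.12*b^2 - 0.86*b + 1.55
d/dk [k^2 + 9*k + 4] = 2*k + 9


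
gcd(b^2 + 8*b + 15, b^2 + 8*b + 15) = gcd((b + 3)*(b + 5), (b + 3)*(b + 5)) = b^2 + 8*b + 15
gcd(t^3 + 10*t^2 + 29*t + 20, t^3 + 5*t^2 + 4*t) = t^2 + 5*t + 4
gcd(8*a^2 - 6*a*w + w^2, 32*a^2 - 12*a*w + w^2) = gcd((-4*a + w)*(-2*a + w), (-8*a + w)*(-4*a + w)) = -4*a + w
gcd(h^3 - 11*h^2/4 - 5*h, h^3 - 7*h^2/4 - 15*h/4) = h^2 + 5*h/4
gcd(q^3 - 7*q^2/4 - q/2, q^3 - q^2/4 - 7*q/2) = q^2 - 2*q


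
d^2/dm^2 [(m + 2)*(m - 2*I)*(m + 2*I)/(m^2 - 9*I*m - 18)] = (m^3*(-118 + 36*I) + m^2*(264 + 972*I) + m*(2376 - 432*I) + 288 - 1296*I)/(m^6 - 27*I*m^5 - 297*m^4 + 1701*I*m^3 + 5346*m^2 - 8748*I*m - 5832)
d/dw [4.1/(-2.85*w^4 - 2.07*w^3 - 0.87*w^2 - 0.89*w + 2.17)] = (46.74*w^3 + 25.461*w^2 + 7.134*w + 3.649)/(2.85*w^4 + 2.07*w^3 + 0.87*w^2 + 0.89*w - 2.17)^2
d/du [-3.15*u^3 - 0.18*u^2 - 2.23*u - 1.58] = -9.45*u^2 - 0.36*u - 2.23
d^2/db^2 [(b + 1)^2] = 2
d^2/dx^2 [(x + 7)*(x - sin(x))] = (x + 7)*sin(x) - 2*cos(x) + 2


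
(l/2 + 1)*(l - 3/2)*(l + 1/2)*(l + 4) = l^4/2 + 5*l^3/2 + 5*l^2/8 - 25*l/4 - 3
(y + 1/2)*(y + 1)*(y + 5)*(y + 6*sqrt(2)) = y^4 + 13*y^3/2 + 6*sqrt(2)*y^3 + 8*y^2 + 39*sqrt(2)*y^2 + 5*y/2 + 48*sqrt(2)*y + 15*sqrt(2)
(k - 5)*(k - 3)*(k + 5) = k^3 - 3*k^2 - 25*k + 75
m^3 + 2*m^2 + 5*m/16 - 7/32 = (m - 1/4)*(m + 1/2)*(m + 7/4)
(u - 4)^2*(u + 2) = u^3 - 6*u^2 + 32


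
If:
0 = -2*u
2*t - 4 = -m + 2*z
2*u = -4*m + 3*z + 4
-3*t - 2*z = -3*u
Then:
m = 4/31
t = 24/31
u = 0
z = -36/31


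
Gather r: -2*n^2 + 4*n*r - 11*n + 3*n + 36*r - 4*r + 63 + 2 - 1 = -2*n^2 - 8*n + r*(4*n + 32) + 64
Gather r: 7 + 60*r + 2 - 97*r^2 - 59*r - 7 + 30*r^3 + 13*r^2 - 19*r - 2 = 30*r^3 - 84*r^2 - 18*r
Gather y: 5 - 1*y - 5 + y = 0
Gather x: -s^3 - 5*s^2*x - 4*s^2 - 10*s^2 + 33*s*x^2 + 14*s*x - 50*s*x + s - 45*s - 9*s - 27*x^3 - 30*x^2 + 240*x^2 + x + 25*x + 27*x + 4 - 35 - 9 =-s^3 - 14*s^2 - 53*s - 27*x^3 + x^2*(33*s + 210) + x*(-5*s^2 - 36*s + 53) - 40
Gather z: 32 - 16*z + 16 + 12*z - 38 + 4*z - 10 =0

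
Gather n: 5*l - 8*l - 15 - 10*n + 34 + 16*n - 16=-3*l + 6*n + 3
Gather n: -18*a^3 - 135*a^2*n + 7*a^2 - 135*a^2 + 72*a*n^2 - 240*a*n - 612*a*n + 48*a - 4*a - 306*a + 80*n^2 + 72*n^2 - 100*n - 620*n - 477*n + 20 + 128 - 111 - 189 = -18*a^3 - 128*a^2 - 262*a + n^2*(72*a + 152) + n*(-135*a^2 - 852*a - 1197) - 152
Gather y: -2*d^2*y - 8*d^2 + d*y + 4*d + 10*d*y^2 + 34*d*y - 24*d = -8*d^2 + 10*d*y^2 - 20*d + y*(-2*d^2 + 35*d)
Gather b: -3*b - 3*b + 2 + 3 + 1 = 6 - 6*b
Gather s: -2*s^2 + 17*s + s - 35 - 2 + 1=-2*s^2 + 18*s - 36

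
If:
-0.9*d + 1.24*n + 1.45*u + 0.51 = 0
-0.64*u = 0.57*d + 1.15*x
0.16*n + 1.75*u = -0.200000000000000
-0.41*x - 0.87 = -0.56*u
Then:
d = 6.48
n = 4.96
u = -0.57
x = -2.90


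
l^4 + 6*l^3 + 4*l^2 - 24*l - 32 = (l - 2)*(l + 2)^2*(l + 4)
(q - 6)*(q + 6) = q^2 - 36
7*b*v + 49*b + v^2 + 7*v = (7*b + v)*(v + 7)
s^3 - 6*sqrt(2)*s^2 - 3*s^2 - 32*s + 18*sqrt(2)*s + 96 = (s - 3)*(s - 8*sqrt(2))*(s + 2*sqrt(2))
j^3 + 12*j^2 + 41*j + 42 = (j + 2)*(j + 3)*(j + 7)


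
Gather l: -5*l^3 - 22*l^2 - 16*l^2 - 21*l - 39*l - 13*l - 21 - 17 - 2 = -5*l^3 - 38*l^2 - 73*l - 40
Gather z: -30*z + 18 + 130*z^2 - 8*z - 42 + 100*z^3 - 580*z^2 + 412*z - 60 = 100*z^3 - 450*z^2 + 374*z - 84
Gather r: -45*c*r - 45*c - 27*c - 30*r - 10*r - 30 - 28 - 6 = -72*c + r*(-45*c - 40) - 64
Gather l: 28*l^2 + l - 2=28*l^2 + l - 2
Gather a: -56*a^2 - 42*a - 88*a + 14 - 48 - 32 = -56*a^2 - 130*a - 66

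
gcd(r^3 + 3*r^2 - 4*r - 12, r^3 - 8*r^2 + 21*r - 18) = r - 2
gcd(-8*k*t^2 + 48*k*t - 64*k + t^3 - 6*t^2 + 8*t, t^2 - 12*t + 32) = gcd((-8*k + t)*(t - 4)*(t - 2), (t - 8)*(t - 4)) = t - 4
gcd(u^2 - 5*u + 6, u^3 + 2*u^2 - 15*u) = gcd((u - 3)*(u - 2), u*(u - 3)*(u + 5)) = u - 3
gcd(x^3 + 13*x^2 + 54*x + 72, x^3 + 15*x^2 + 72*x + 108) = x^2 + 9*x + 18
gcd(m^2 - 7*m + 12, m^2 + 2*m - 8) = 1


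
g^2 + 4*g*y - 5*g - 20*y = (g - 5)*(g + 4*y)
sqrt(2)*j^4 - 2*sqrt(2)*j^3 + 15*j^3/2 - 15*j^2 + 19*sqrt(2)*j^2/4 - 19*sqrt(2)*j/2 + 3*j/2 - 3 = (j - 2)*(j + sqrt(2)/2)*(j + 3*sqrt(2))*(sqrt(2)*j + 1/2)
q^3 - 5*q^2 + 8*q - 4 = (q - 2)^2*(q - 1)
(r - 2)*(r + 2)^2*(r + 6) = r^4 + 8*r^3 + 8*r^2 - 32*r - 48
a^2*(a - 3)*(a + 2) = a^4 - a^3 - 6*a^2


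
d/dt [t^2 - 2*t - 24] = 2*t - 2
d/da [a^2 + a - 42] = 2*a + 1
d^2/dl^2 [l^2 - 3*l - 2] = 2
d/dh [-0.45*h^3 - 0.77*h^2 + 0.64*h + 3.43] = -1.35*h^2 - 1.54*h + 0.64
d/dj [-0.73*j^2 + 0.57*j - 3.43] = 0.57 - 1.46*j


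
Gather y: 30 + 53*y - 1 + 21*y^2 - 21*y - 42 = 21*y^2 + 32*y - 13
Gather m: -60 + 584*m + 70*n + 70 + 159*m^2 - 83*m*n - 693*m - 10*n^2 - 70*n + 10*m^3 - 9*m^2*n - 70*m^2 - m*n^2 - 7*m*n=10*m^3 + m^2*(89 - 9*n) + m*(-n^2 - 90*n - 109) - 10*n^2 + 10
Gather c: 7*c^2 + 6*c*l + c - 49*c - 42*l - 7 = 7*c^2 + c*(6*l - 48) - 42*l - 7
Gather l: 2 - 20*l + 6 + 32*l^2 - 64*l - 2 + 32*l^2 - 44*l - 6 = 64*l^2 - 128*l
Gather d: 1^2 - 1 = 0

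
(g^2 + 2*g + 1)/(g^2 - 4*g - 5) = (g + 1)/(g - 5)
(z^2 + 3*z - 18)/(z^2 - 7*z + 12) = (z + 6)/(z - 4)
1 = 1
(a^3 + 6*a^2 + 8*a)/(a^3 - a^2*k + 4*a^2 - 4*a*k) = (a + 2)/(a - k)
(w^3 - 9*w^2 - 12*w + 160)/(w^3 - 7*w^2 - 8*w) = (w^2 - w - 20)/(w*(w + 1))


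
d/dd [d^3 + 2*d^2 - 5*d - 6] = 3*d^2 + 4*d - 5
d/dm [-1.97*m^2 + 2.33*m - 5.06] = 2.33 - 3.94*m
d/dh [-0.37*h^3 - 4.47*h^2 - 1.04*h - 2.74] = -1.11*h^2 - 8.94*h - 1.04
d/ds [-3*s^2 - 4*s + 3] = -6*s - 4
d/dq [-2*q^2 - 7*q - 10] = -4*q - 7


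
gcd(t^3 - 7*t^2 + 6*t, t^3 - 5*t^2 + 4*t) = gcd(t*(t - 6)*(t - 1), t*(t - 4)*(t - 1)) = t^2 - t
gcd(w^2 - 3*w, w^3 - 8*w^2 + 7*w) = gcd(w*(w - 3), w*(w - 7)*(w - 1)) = w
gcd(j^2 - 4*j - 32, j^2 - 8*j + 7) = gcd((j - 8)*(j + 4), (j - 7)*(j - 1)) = 1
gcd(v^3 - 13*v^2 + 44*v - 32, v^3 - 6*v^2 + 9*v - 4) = v^2 - 5*v + 4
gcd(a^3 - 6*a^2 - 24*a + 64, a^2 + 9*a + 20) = a + 4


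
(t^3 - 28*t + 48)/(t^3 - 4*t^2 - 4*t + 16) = (t + 6)/(t + 2)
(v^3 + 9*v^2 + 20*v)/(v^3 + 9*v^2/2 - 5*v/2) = 2*(v + 4)/(2*v - 1)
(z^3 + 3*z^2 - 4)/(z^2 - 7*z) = (z^3 + 3*z^2 - 4)/(z*(z - 7))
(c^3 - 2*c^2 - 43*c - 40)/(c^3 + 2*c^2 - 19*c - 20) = (c - 8)/(c - 4)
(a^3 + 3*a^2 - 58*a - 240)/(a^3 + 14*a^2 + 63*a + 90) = (a - 8)/(a + 3)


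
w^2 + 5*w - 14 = (w - 2)*(w + 7)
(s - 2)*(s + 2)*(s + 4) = s^3 + 4*s^2 - 4*s - 16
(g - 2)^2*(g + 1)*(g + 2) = g^4 - g^3 - 6*g^2 + 4*g + 8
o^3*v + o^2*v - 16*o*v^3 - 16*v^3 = (o - 4*v)*(o + 4*v)*(o*v + v)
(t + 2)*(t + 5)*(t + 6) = t^3 + 13*t^2 + 52*t + 60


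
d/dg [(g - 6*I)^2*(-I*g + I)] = I*(g - 6*I)*(-3*g + 2 + 6*I)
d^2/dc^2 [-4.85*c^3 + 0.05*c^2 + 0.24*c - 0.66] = 0.1 - 29.1*c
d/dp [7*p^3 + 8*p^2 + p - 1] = 21*p^2 + 16*p + 1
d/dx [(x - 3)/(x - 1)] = 2/(x - 1)^2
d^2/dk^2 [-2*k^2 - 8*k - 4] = -4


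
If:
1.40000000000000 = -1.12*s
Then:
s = -1.25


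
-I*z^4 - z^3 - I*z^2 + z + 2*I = (z - 1)*(z - 2*I)*(z + I)*(-I*z - I)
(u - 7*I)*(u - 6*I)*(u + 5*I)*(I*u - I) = I*u^4 + 8*u^3 - I*u^3 - 8*u^2 + 23*I*u^2 + 210*u - 23*I*u - 210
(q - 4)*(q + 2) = q^2 - 2*q - 8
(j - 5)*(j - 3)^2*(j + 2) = j^4 - 9*j^3 + 17*j^2 + 33*j - 90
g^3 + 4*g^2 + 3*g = g*(g + 1)*(g + 3)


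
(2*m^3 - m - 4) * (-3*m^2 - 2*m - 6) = -6*m^5 - 4*m^4 - 9*m^3 + 14*m^2 + 14*m + 24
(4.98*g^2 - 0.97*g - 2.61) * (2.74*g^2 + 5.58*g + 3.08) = 13.6452*g^4 + 25.1306*g^3 + 2.7744*g^2 - 17.5514*g - 8.0388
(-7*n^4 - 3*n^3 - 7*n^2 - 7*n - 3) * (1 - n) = 7*n^5 - 4*n^4 + 4*n^3 - 4*n - 3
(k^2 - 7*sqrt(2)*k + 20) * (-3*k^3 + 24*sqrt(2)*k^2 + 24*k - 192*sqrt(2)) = -3*k^5 + 45*sqrt(2)*k^4 - 372*k^3 + 120*sqrt(2)*k^2 + 3168*k - 3840*sqrt(2)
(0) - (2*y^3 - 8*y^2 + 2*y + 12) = -2*y^3 + 8*y^2 - 2*y - 12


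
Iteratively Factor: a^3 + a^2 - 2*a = (a + 2)*(a^2 - a) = a*(a + 2)*(a - 1)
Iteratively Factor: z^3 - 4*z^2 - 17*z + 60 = (z + 4)*(z^2 - 8*z + 15) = (z - 3)*(z + 4)*(z - 5)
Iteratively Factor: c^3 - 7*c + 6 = (c - 2)*(c^2 + 2*c - 3) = (c - 2)*(c + 3)*(c - 1)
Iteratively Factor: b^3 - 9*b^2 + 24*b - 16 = (b - 4)*(b^2 - 5*b + 4) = (b - 4)*(b - 1)*(b - 4)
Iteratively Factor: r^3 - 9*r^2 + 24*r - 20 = (r - 2)*(r^2 - 7*r + 10) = (r - 2)^2*(r - 5)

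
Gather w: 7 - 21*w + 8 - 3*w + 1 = 16 - 24*w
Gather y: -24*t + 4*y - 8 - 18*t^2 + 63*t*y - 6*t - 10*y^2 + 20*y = -18*t^2 - 30*t - 10*y^2 + y*(63*t + 24) - 8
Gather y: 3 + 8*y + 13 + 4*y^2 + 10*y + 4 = 4*y^2 + 18*y + 20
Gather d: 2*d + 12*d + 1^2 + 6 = 14*d + 7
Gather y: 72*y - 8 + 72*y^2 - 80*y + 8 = 72*y^2 - 8*y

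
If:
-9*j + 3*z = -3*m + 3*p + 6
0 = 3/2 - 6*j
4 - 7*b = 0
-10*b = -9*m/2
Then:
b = 4/7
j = 1/4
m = 80/63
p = z - 373/252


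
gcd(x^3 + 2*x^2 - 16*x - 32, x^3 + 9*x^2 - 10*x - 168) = x - 4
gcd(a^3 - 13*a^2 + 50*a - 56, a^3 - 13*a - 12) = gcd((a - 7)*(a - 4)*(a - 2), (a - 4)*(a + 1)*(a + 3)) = a - 4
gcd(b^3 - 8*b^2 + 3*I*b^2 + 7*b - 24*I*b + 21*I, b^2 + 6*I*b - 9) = b + 3*I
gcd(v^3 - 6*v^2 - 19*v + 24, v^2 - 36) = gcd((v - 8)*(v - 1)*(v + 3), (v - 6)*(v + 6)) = 1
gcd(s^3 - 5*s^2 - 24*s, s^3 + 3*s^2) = s^2 + 3*s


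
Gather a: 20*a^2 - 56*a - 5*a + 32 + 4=20*a^2 - 61*a + 36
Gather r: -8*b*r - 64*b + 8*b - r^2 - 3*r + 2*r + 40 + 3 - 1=-56*b - r^2 + r*(-8*b - 1) + 42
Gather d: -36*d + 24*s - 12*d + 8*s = -48*d + 32*s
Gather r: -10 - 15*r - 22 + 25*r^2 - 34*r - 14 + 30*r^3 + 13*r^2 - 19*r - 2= 30*r^3 + 38*r^2 - 68*r - 48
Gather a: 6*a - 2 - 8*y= 6*a - 8*y - 2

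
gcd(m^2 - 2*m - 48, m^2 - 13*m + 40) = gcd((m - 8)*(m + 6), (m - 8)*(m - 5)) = m - 8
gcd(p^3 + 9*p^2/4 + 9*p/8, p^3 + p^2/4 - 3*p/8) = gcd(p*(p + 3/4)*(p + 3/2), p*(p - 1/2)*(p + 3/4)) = p^2 + 3*p/4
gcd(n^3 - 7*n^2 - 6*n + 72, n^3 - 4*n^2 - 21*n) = n + 3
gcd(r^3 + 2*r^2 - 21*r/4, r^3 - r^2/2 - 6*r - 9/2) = 1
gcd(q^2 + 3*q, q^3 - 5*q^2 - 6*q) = q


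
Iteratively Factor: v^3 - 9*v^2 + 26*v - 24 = (v - 2)*(v^2 - 7*v + 12) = (v - 3)*(v - 2)*(v - 4)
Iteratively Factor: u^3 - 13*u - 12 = (u + 3)*(u^2 - 3*u - 4) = (u + 1)*(u + 3)*(u - 4)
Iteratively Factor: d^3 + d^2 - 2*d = (d - 1)*(d^2 + 2*d) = d*(d - 1)*(d + 2)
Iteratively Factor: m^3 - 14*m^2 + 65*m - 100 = (m - 5)*(m^2 - 9*m + 20) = (m - 5)^2*(m - 4)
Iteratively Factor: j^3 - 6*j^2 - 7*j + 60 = (j - 5)*(j^2 - j - 12) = (j - 5)*(j - 4)*(j + 3)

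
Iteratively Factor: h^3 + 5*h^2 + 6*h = (h + 2)*(h^2 + 3*h) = (h + 2)*(h + 3)*(h)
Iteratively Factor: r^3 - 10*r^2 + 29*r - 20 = (r - 4)*(r^2 - 6*r + 5) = (r - 4)*(r - 1)*(r - 5)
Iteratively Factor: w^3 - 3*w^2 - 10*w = (w + 2)*(w^2 - 5*w) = (w - 5)*(w + 2)*(w)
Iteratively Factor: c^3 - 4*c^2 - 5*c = (c - 5)*(c^2 + c) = c*(c - 5)*(c + 1)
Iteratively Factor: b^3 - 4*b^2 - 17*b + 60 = (b - 5)*(b^2 + b - 12) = (b - 5)*(b + 4)*(b - 3)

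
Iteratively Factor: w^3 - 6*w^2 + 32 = (w - 4)*(w^2 - 2*w - 8) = (w - 4)*(w + 2)*(w - 4)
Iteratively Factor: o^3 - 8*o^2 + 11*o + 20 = (o - 5)*(o^2 - 3*o - 4) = (o - 5)*(o - 4)*(o + 1)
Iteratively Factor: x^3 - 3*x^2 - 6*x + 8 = (x - 1)*(x^2 - 2*x - 8) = (x - 1)*(x + 2)*(x - 4)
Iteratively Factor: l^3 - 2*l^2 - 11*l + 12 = (l - 4)*(l^2 + 2*l - 3) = (l - 4)*(l - 1)*(l + 3)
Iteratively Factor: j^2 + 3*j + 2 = (j + 1)*(j + 2)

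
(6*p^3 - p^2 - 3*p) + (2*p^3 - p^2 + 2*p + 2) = 8*p^3 - 2*p^2 - p + 2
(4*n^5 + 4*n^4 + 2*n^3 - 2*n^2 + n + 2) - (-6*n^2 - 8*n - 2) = 4*n^5 + 4*n^4 + 2*n^3 + 4*n^2 + 9*n + 4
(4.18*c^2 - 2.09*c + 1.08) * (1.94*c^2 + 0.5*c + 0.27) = 8.1092*c^4 - 1.9646*c^3 + 2.1788*c^2 - 0.0243*c + 0.2916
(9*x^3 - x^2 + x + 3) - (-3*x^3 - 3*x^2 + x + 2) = 12*x^3 + 2*x^2 + 1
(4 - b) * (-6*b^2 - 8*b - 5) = 6*b^3 - 16*b^2 - 27*b - 20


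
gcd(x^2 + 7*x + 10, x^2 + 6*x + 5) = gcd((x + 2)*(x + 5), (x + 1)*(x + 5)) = x + 5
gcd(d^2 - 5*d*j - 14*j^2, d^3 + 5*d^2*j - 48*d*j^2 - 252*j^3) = d - 7*j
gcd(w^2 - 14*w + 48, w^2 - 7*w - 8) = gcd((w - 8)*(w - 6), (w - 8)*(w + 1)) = w - 8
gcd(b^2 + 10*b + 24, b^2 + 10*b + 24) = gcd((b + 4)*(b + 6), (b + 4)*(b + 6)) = b^2 + 10*b + 24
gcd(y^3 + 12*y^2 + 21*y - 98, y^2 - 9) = 1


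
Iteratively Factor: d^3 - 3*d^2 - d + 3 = (d - 3)*(d^2 - 1) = (d - 3)*(d - 1)*(d + 1)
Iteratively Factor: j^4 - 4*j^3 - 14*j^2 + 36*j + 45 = (j + 3)*(j^3 - 7*j^2 + 7*j + 15) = (j - 3)*(j + 3)*(j^2 - 4*j - 5) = (j - 5)*(j - 3)*(j + 3)*(j + 1)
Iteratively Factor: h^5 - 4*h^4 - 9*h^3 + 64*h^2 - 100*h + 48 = (h - 1)*(h^4 - 3*h^3 - 12*h^2 + 52*h - 48) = (h - 1)*(h + 4)*(h^3 - 7*h^2 + 16*h - 12) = (h - 2)*(h - 1)*(h + 4)*(h^2 - 5*h + 6) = (h - 2)^2*(h - 1)*(h + 4)*(h - 3)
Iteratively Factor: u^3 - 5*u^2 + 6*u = (u - 2)*(u^2 - 3*u) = u*(u - 2)*(u - 3)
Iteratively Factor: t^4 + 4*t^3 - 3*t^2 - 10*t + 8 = (t + 4)*(t^3 - 3*t + 2) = (t - 1)*(t + 4)*(t^2 + t - 2) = (t - 1)*(t + 2)*(t + 4)*(t - 1)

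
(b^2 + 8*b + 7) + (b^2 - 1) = 2*b^2 + 8*b + 6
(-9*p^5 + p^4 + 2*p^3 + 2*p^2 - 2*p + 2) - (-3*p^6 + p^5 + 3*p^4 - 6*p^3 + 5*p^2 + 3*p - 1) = 3*p^6 - 10*p^5 - 2*p^4 + 8*p^3 - 3*p^2 - 5*p + 3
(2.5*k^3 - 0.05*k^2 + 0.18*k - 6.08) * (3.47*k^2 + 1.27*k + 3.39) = 8.675*k^5 + 3.0015*k^4 + 9.0361*k^3 - 21.0385*k^2 - 7.1114*k - 20.6112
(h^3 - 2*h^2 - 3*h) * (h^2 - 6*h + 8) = h^5 - 8*h^4 + 17*h^3 + 2*h^2 - 24*h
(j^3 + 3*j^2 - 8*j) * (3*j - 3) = 3*j^4 + 6*j^3 - 33*j^2 + 24*j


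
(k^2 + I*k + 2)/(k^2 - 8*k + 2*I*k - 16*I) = (k - I)/(k - 8)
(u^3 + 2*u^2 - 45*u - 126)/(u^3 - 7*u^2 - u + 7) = (u^2 + 9*u + 18)/(u^2 - 1)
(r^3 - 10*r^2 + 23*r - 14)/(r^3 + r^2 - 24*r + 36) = (r^2 - 8*r + 7)/(r^2 + 3*r - 18)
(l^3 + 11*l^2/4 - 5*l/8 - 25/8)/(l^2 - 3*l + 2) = (8*l^2 + 30*l + 25)/(8*(l - 2))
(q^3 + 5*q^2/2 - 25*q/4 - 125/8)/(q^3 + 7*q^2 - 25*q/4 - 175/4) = (q + 5/2)/(q + 7)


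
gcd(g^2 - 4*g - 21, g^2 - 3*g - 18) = g + 3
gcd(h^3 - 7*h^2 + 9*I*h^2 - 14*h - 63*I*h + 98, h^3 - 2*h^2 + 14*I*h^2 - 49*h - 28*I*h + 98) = h + 7*I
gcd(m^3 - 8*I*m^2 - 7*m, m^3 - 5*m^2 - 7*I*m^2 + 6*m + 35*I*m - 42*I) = m - 7*I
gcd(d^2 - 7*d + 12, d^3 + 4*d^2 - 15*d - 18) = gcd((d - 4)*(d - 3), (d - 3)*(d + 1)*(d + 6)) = d - 3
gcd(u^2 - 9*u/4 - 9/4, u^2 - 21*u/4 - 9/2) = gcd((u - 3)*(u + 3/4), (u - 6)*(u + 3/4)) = u + 3/4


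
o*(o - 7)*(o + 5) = o^3 - 2*o^2 - 35*o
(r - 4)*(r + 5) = r^2 + r - 20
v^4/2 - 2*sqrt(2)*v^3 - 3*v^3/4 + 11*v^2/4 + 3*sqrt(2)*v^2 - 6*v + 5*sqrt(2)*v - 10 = (v/2 + 1/2)*(v - 5/2)*(v - 2*sqrt(2))^2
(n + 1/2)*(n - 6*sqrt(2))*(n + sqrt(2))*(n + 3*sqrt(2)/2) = n^4 - 7*sqrt(2)*n^3/2 + n^3/2 - 27*n^2 - 7*sqrt(2)*n^2/4 - 18*sqrt(2)*n - 27*n/2 - 9*sqrt(2)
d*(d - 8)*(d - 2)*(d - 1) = d^4 - 11*d^3 + 26*d^2 - 16*d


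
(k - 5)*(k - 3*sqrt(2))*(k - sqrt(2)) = k^3 - 4*sqrt(2)*k^2 - 5*k^2 + 6*k + 20*sqrt(2)*k - 30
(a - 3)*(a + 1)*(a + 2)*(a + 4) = a^4 + 4*a^3 - 7*a^2 - 34*a - 24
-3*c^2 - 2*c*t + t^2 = (-3*c + t)*(c + t)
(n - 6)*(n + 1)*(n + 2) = n^3 - 3*n^2 - 16*n - 12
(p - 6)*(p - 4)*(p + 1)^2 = p^4 - 8*p^3 + 5*p^2 + 38*p + 24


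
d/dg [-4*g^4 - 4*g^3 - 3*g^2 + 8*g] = -16*g^3 - 12*g^2 - 6*g + 8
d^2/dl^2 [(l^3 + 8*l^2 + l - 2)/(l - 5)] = 2*(l^3 - 15*l^2 + 75*l + 203)/(l^3 - 15*l^2 + 75*l - 125)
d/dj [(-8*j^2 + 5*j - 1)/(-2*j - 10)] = (4*j^2 + 40*j - 13)/(j^2 + 10*j + 25)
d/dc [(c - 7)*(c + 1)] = 2*c - 6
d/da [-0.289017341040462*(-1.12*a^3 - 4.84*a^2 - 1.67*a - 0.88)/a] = 0.647398843930636*a + 1.39884393063584 - 0.254335260115607/a^2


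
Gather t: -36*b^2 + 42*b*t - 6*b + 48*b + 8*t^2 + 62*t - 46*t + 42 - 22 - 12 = -36*b^2 + 42*b + 8*t^2 + t*(42*b + 16) + 8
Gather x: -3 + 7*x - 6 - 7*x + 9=0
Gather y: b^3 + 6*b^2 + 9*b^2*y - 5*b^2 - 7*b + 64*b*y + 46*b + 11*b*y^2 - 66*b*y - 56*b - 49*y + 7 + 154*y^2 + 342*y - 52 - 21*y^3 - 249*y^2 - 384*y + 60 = b^3 + b^2 - 17*b - 21*y^3 + y^2*(11*b - 95) + y*(9*b^2 - 2*b - 91) + 15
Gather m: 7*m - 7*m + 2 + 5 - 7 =0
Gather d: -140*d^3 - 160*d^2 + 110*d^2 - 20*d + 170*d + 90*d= -140*d^3 - 50*d^2 + 240*d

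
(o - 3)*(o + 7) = o^2 + 4*o - 21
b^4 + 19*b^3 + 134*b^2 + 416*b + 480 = (b + 4)^2*(b + 5)*(b + 6)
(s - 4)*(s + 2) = s^2 - 2*s - 8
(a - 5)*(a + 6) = a^2 + a - 30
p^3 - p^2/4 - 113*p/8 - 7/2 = (p - 4)*(p + 1/4)*(p + 7/2)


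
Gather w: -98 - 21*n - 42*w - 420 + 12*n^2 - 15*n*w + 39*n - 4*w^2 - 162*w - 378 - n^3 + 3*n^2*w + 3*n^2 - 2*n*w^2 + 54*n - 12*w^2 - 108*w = -n^3 + 15*n^2 + 72*n + w^2*(-2*n - 16) + w*(3*n^2 - 15*n - 312) - 896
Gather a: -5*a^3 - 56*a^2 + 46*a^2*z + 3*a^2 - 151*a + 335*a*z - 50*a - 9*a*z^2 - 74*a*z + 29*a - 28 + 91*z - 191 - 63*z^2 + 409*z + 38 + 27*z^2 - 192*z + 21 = -5*a^3 + a^2*(46*z - 53) + a*(-9*z^2 + 261*z - 172) - 36*z^2 + 308*z - 160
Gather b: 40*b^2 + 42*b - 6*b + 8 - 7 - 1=40*b^2 + 36*b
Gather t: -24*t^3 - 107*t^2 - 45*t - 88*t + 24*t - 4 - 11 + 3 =-24*t^3 - 107*t^2 - 109*t - 12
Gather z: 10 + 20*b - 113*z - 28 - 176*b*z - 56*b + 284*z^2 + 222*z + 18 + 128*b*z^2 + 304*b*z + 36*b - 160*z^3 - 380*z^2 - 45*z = -160*z^3 + z^2*(128*b - 96) + z*(128*b + 64)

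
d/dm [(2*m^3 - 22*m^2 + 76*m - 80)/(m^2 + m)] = 2*(m^4 + 2*m^3 - 49*m^2 + 80*m + 40)/(m^2*(m^2 + 2*m + 1))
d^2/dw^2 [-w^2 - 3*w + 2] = -2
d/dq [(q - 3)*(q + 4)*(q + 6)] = 3*q^2 + 14*q - 6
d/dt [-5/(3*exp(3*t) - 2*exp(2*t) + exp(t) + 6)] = (45*exp(2*t) - 20*exp(t) + 5)*exp(t)/(3*exp(3*t) - 2*exp(2*t) + exp(t) + 6)^2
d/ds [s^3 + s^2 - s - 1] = 3*s^2 + 2*s - 1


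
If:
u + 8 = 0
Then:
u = -8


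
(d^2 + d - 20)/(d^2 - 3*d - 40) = (d - 4)/(d - 8)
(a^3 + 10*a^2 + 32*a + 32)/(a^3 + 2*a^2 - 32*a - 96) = (a + 2)/(a - 6)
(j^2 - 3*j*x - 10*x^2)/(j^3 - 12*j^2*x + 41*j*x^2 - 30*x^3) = (j + 2*x)/(j^2 - 7*j*x + 6*x^2)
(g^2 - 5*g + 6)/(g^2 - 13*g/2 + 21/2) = 2*(g - 2)/(2*g - 7)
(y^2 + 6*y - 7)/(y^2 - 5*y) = (y^2 + 6*y - 7)/(y*(y - 5))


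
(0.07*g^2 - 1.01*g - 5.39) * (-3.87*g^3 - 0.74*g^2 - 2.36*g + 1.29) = -0.2709*g^5 + 3.8569*g^4 + 21.4415*g^3 + 6.4625*g^2 + 11.4175*g - 6.9531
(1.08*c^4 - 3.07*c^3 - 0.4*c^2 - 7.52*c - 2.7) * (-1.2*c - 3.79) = -1.296*c^5 - 0.409200000000001*c^4 + 12.1153*c^3 + 10.54*c^2 + 31.7408*c + 10.233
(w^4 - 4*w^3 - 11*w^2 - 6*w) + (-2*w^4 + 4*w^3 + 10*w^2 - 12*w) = -w^4 - w^2 - 18*w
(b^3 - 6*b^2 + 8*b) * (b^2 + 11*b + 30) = b^5 + 5*b^4 - 28*b^3 - 92*b^2 + 240*b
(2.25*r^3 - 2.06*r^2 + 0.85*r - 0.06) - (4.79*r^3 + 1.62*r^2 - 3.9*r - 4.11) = -2.54*r^3 - 3.68*r^2 + 4.75*r + 4.05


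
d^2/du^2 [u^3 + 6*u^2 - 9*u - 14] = 6*u + 12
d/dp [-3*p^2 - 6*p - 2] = -6*p - 6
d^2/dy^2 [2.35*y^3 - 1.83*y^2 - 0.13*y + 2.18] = 14.1*y - 3.66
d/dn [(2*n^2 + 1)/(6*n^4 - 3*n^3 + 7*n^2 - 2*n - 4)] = (-24*n^5 + 6*n^4 - 24*n^3 + 5*n^2 - 30*n + 2)/(36*n^8 - 36*n^7 + 93*n^6 - 66*n^5 + 13*n^4 - 4*n^3 - 52*n^2 + 16*n + 16)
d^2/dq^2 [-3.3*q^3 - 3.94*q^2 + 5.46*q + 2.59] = -19.8*q - 7.88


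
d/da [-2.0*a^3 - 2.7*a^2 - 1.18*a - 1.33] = -6.0*a^2 - 5.4*a - 1.18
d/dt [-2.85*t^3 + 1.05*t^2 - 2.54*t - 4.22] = -8.55*t^2 + 2.1*t - 2.54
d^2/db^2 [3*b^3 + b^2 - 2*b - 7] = 18*b + 2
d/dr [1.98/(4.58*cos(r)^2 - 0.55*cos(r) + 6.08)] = (18.1368*cos(r) - 1.089)*sin(r)/(4.58*cos(r)^2 - 0.55*cos(r) + 6.08)^2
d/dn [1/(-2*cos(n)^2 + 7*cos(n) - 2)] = (7 - 4*cos(n))*sin(n)/(-7*cos(n) + cos(2*n) + 3)^2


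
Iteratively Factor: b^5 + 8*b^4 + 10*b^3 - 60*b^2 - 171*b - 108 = (b - 3)*(b^4 + 11*b^3 + 43*b^2 + 69*b + 36) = (b - 3)*(b + 4)*(b^3 + 7*b^2 + 15*b + 9) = (b - 3)*(b + 3)*(b + 4)*(b^2 + 4*b + 3) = (b - 3)*(b + 1)*(b + 3)*(b + 4)*(b + 3)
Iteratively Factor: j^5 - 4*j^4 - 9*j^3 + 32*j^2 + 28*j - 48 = (j - 4)*(j^4 - 9*j^2 - 4*j + 12) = (j - 4)*(j + 2)*(j^3 - 2*j^2 - 5*j + 6) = (j - 4)*(j - 3)*(j + 2)*(j^2 + j - 2) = (j - 4)*(j - 3)*(j + 2)^2*(j - 1)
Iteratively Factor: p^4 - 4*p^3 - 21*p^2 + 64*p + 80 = (p - 5)*(p^3 + p^2 - 16*p - 16) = (p - 5)*(p + 1)*(p^2 - 16) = (p - 5)*(p - 4)*(p + 1)*(p + 4)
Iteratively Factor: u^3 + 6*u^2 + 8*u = (u + 4)*(u^2 + 2*u) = (u + 2)*(u + 4)*(u)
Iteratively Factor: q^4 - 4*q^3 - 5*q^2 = (q)*(q^3 - 4*q^2 - 5*q) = q*(q - 5)*(q^2 + q) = q^2*(q - 5)*(q + 1)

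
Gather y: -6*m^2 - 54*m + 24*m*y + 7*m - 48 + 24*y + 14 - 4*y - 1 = -6*m^2 - 47*m + y*(24*m + 20) - 35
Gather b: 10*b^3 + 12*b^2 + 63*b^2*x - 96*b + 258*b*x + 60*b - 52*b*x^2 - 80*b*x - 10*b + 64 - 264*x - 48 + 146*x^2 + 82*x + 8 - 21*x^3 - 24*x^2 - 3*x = 10*b^3 + b^2*(63*x + 12) + b*(-52*x^2 + 178*x - 46) - 21*x^3 + 122*x^2 - 185*x + 24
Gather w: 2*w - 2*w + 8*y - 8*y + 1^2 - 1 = 0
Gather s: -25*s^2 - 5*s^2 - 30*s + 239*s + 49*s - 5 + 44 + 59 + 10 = -30*s^2 + 258*s + 108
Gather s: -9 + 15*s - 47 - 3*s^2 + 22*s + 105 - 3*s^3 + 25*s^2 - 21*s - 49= -3*s^3 + 22*s^2 + 16*s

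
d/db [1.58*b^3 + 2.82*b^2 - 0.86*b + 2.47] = 4.74*b^2 + 5.64*b - 0.86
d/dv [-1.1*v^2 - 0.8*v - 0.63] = -2.2*v - 0.8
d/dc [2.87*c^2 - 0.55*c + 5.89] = 5.74*c - 0.55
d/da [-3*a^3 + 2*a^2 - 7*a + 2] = -9*a^2 + 4*a - 7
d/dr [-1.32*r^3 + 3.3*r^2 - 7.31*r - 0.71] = -3.96*r^2 + 6.6*r - 7.31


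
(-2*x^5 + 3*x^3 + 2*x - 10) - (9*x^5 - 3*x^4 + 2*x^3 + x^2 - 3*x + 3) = -11*x^5 + 3*x^4 + x^3 - x^2 + 5*x - 13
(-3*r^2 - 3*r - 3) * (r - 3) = -3*r^3 + 6*r^2 + 6*r + 9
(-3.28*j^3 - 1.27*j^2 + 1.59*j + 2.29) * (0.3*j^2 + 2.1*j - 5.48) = -0.984*j^5 - 7.269*j^4 + 15.7844*j^3 + 10.9856*j^2 - 3.9042*j - 12.5492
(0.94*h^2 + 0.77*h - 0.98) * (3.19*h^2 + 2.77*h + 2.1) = 2.9986*h^4 + 5.0601*h^3 + 0.980700000000001*h^2 - 1.0976*h - 2.058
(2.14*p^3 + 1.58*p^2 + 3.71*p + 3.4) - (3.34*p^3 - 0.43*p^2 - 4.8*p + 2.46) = -1.2*p^3 + 2.01*p^2 + 8.51*p + 0.94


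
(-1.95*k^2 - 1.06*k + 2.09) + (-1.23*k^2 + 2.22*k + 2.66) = -3.18*k^2 + 1.16*k + 4.75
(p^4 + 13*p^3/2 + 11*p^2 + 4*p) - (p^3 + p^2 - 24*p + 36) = p^4 + 11*p^3/2 + 10*p^2 + 28*p - 36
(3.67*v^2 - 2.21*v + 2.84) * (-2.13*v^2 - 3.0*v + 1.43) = -7.8171*v^4 - 6.3027*v^3 + 5.8289*v^2 - 11.6803*v + 4.0612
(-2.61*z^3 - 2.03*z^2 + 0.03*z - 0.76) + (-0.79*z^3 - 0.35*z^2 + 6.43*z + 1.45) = -3.4*z^3 - 2.38*z^2 + 6.46*z + 0.69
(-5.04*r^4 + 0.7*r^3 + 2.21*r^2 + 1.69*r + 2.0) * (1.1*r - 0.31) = -5.544*r^5 + 2.3324*r^4 + 2.214*r^3 + 1.1739*r^2 + 1.6761*r - 0.62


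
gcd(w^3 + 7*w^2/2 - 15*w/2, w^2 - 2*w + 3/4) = w - 3/2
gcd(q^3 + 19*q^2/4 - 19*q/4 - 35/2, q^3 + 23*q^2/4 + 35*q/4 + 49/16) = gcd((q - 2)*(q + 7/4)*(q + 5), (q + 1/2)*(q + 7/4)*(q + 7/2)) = q + 7/4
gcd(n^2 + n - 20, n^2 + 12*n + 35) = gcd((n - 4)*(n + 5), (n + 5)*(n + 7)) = n + 5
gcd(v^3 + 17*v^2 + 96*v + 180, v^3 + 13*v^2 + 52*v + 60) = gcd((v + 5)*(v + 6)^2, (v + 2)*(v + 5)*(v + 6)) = v^2 + 11*v + 30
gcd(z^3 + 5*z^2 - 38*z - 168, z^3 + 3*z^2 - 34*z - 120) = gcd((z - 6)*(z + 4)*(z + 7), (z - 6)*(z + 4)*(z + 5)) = z^2 - 2*z - 24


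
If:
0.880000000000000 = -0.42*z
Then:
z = -2.10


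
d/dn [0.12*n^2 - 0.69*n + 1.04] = 0.24*n - 0.69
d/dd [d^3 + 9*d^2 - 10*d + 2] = 3*d^2 + 18*d - 10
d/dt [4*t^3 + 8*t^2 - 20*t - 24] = 12*t^2 + 16*t - 20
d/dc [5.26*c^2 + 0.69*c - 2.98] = 10.52*c + 0.69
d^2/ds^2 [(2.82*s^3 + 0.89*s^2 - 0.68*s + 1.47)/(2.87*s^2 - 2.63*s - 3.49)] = (2.8421709430404e-14*s^5 + 97.736682*s^3 + 281.440104*s^2 + 98.646546*s + 83.947218)/(23.639903*s^6 - 64.989141*s^5 - 26.685834*s^4 + 139.865767*s^3 + 32.450718*s^2 - 96.100989*s - 42.508549)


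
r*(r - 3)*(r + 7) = r^3 + 4*r^2 - 21*r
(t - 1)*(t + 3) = t^2 + 2*t - 3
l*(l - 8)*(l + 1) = l^3 - 7*l^2 - 8*l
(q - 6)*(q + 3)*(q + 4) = q^3 + q^2 - 30*q - 72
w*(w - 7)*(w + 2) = w^3 - 5*w^2 - 14*w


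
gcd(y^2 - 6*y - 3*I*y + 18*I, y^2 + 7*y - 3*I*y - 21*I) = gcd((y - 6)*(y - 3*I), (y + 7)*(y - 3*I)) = y - 3*I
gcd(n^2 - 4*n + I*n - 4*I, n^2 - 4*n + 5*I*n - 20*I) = n - 4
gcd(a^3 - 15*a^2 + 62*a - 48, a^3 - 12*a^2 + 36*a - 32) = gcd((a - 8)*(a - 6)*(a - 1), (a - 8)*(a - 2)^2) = a - 8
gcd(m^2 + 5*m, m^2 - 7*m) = m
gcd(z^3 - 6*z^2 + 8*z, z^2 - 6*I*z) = z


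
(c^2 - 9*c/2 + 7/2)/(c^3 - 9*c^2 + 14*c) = (2*c^2 - 9*c + 7)/(2*c*(c^2 - 9*c + 14))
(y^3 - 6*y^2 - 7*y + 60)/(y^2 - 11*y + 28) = (y^2 - 2*y - 15)/(y - 7)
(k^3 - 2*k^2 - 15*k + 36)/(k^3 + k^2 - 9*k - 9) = (k^2 + k - 12)/(k^2 + 4*k + 3)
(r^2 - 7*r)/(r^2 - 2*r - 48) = r*(7 - r)/(-r^2 + 2*r + 48)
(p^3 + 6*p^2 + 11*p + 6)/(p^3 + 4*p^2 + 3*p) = (p + 2)/p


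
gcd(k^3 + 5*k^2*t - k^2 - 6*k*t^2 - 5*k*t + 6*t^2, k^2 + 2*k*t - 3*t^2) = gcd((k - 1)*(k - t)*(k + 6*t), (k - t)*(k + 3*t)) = -k + t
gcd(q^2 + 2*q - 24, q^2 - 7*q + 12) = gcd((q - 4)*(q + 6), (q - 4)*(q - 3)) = q - 4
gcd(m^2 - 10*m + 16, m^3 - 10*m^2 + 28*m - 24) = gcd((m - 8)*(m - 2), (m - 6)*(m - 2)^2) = m - 2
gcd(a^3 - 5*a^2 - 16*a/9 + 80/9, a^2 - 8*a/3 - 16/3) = a + 4/3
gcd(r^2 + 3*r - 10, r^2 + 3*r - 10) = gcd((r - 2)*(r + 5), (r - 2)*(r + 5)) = r^2 + 3*r - 10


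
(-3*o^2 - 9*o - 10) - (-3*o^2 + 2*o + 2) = -11*o - 12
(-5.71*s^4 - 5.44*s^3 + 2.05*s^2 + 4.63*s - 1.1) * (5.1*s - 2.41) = -29.121*s^5 - 13.9829*s^4 + 23.5654*s^3 + 18.6725*s^2 - 16.7683*s + 2.651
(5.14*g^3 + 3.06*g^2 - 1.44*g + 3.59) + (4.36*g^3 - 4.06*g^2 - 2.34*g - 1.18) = 9.5*g^3 - 1.0*g^2 - 3.78*g + 2.41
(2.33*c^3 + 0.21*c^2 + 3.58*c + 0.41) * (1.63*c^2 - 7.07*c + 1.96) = 3.7979*c^5 - 16.1308*c^4 + 8.9175*c^3 - 24.2307*c^2 + 4.1181*c + 0.8036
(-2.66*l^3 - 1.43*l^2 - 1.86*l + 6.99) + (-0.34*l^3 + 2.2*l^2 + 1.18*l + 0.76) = -3.0*l^3 + 0.77*l^2 - 0.68*l + 7.75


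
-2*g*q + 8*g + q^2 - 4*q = (-2*g + q)*(q - 4)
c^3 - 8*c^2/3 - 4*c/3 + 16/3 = (c - 2)^2*(c + 4/3)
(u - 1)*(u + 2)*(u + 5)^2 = u^4 + 11*u^3 + 33*u^2 + 5*u - 50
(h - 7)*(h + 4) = h^2 - 3*h - 28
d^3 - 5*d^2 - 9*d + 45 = (d - 5)*(d - 3)*(d + 3)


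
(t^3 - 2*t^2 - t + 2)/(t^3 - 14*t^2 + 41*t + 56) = (t^2 - 3*t + 2)/(t^2 - 15*t + 56)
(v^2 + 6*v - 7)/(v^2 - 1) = (v + 7)/(v + 1)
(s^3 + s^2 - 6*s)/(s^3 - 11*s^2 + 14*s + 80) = s*(s^2 + s - 6)/(s^3 - 11*s^2 + 14*s + 80)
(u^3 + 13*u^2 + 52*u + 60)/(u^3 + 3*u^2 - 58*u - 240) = (u + 2)/(u - 8)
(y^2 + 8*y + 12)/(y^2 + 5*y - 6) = (y + 2)/(y - 1)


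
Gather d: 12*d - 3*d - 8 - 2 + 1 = 9*d - 9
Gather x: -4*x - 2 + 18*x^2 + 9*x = 18*x^2 + 5*x - 2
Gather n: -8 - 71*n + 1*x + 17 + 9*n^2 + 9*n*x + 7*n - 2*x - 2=9*n^2 + n*(9*x - 64) - x + 7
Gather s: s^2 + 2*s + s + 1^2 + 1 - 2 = s^2 + 3*s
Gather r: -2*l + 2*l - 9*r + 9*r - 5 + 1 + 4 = 0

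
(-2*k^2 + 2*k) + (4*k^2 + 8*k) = 2*k^2 + 10*k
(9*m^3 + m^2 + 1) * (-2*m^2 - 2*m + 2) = -18*m^5 - 20*m^4 + 16*m^3 - 2*m + 2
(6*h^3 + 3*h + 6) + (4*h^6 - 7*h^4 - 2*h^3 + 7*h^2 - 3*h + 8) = 4*h^6 - 7*h^4 + 4*h^3 + 7*h^2 + 14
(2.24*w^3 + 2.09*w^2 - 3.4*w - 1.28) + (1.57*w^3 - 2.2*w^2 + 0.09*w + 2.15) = 3.81*w^3 - 0.11*w^2 - 3.31*w + 0.87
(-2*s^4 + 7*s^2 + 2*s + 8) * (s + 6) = -2*s^5 - 12*s^4 + 7*s^3 + 44*s^2 + 20*s + 48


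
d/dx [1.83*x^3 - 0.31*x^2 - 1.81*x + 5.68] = 5.49*x^2 - 0.62*x - 1.81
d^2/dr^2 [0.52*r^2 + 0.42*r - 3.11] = 1.04000000000000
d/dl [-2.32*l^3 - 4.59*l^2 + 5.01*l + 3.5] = -6.96*l^2 - 9.18*l + 5.01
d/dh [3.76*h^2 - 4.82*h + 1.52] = 7.52*h - 4.82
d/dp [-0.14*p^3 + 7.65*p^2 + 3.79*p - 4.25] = -0.42*p^2 + 15.3*p + 3.79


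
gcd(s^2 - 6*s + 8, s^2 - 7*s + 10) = s - 2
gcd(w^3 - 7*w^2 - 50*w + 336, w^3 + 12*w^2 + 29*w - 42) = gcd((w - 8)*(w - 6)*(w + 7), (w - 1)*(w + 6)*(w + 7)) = w + 7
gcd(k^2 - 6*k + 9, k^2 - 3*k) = k - 3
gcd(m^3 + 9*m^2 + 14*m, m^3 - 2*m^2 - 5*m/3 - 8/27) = 1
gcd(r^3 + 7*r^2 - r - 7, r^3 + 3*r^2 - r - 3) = r^2 - 1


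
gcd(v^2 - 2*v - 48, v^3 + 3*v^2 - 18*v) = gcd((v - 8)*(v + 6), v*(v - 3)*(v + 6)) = v + 6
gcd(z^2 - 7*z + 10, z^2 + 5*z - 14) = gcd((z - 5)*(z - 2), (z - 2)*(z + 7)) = z - 2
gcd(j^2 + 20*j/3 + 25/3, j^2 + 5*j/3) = j + 5/3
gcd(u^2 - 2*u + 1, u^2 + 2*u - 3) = u - 1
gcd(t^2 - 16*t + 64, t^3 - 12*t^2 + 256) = t^2 - 16*t + 64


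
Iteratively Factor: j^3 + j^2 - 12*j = (j - 3)*(j^2 + 4*j) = j*(j - 3)*(j + 4)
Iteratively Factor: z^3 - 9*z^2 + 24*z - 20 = (z - 5)*(z^2 - 4*z + 4) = (z - 5)*(z - 2)*(z - 2)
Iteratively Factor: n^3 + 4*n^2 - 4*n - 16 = (n + 4)*(n^2 - 4) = (n + 2)*(n + 4)*(n - 2)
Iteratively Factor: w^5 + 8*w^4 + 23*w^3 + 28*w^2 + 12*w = (w)*(w^4 + 8*w^3 + 23*w^2 + 28*w + 12) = w*(w + 1)*(w^3 + 7*w^2 + 16*w + 12) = w*(w + 1)*(w + 2)*(w^2 + 5*w + 6) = w*(w + 1)*(w + 2)^2*(w + 3)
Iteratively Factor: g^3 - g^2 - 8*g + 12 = (g - 2)*(g^2 + g - 6) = (g - 2)^2*(g + 3)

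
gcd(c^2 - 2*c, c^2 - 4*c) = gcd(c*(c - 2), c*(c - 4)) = c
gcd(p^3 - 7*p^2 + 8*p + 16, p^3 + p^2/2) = 1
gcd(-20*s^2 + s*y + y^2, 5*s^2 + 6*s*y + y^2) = 5*s + y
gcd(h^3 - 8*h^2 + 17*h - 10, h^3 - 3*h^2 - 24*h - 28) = 1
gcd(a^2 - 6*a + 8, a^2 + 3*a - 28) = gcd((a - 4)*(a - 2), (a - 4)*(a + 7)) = a - 4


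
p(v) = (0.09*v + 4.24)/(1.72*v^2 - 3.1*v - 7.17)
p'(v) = (3.1 - 3.44*v)*(0.09*v + 4.24)/(1.72*v^2 - 3.1*v - 7.17)^2 + 0.09/(1.72*v^2 - 3.1*v - 7.17)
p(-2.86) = 0.25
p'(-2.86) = 0.21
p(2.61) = -1.26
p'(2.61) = -2.12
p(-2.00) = 0.69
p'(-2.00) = 1.18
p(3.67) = 0.99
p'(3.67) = -2.02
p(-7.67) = 0.03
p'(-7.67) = 0.01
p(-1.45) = 4.37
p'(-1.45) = 37.61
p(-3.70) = 0.14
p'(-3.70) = 0.08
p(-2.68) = 0.30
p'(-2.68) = 0.28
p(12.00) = 0.03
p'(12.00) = -0.00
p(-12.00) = 0.01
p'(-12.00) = 0.00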